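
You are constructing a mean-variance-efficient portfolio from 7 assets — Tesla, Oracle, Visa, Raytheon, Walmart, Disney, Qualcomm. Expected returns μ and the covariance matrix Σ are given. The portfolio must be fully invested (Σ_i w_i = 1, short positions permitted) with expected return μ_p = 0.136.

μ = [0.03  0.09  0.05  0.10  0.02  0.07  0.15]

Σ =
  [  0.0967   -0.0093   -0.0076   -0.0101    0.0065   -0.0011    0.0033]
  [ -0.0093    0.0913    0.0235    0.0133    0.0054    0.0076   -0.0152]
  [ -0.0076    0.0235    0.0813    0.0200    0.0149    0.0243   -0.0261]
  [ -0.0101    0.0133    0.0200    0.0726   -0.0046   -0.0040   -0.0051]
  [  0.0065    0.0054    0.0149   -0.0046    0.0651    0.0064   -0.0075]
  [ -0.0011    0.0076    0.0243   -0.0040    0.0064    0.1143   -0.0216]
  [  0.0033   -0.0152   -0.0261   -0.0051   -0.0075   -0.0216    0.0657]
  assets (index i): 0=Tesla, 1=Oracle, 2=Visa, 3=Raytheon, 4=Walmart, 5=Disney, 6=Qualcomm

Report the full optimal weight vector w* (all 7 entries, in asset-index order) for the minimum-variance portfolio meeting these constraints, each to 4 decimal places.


-0.0547  0.1805  0.0472  0.2009  -0.1321  0.1520  0.6064

g=Σ⁻¹μ = [0.4862  1.0975  0.6743  1.3703  0.3846  1.0460  3.2746]
h=Σ⁻¹𝟙 = [11.8377  10.3499  9.7888  14.2404  14.1472  10.9453  27.2281]
a=μᵀg=0.856206  b=𝟙ᵀg=8.333433  c=𝟙ᵀh=98.537343  D=ac−b²=14.922177
λ₁=(c·0.136−b)/D = (98.537343·0.136−8.333433)/14.922177 = 0.339605
λ₂=(a−b·0.136)/D = (0.856206−8.333433·0.136)/14.922177 = -0.018572
w* = 0.339605·g + -0.018572·h:
  w_0 = 0.339605·0.4862 + -0.018572·11.8377 = -0.0547  (Tesla)
  w_1 = 0.339605·1.0975 + -0.018572·10.3499 = 0.1805  (Oracle)
  w_2 = 0.339605·0.6743 + -0.018572·9.7888 = 0.0472  (Visa)
  w_3 = 0.339605·1.3703 + -0.018572·14.2404 = 0.2009  (Raytheon)
  w_4 = 0.339605·0.3846 + -0.018572·14.1472 = -0.1321  (Walmart)
  w_5 = 0.339605·1.0460 + -0.018572·10.9453 = 0.1520  (Disney)
  w_6 = 0.339605·3.2746 + -0.018572·27.2281 = 0.6064  (Qualcomm)
Σw_i=1.0000  μᵀw=0.1360
σ²=wᵀΣw=λ₁·μ_p+λ₂ = 0.339605·0.136 + -0.018572 = 0.027614 ≈ 0.0276


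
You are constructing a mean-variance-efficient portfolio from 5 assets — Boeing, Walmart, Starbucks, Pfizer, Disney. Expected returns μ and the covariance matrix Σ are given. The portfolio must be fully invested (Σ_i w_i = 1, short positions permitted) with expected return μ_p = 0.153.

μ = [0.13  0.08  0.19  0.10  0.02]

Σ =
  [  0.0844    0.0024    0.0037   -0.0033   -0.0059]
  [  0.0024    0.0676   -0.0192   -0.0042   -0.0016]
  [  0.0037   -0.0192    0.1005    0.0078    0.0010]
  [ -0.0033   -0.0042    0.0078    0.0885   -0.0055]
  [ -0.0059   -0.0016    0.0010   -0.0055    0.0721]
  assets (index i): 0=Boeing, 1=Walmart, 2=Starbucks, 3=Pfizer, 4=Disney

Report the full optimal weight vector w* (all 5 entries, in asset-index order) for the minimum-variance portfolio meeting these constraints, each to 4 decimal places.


g=Σ⁻¹μ = [1.4756  1.8056  2.0896  1.1172  0.4945]
h=Σ⁻¹𝟙 = [12.4041  18.9162  11.9689  12.6054  16.1000]
a=μᵀg=0.854903  b=𝟙ᵀg=6.982453  c=𝟙ᵀh=71.994545  D=ac−b²=12.793720
λ₁=(c·0.153−b)/D = (71.994545·0.153−6.982453)/12.793720 = 0.315210
λ₂=(a−b·0.153)/D = (0.854903−6.982453·0.153)/12.793720 = -0.016681
w* = 0.315210·g + -0.016681·h:
  w_0 = 0.315210·1.4756 + -0.016681·12.4041 = 0.2582  (Boeing)
  w_1 = 0.315210·1.8056 + -0.016681·18.9162 = 0.2536  (Walmart)
  w_2 = 0.315210·2.0896 + -0.016681·11.9689 = 0.4590  (Starbucks)
  w_3 = 0.315210·1.1172 + -0.016681·12.6054 = 0.1419  (Pfizer)
  w_4 = 0.315210·0.4945 + -0.016681·16.1000 = -0.1127  (Disney)
Σw_i=1.0000  μᵀw=0.1530
σ²=wᵀΣw=λ₁·μ_p+λ₂ = 0.315210·0.153 + -0.016681 = 0.031546 ≈ 0.0315

0.2582  0.2536  0.4590  0.1419  -0.1127


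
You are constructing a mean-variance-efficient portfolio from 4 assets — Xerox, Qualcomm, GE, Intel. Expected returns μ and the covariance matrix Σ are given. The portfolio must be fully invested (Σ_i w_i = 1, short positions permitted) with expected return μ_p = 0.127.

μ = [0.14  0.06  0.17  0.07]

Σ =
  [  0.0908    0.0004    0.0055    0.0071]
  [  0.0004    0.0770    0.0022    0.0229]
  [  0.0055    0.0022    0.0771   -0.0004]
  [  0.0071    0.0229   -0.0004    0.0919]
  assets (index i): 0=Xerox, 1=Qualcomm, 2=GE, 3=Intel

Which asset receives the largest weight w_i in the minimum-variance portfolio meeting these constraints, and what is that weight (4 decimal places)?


GE (0.3942)

g=Σ⁻¹μ = [1.3714  0.5557  2.0940  0.5264]
h=Σ⁻¹𝟙 = [9.6438  10.3286  12.0270  7.6150]
a=μᵀg=0.618162  b=𝟙ᵀg=4.547481  c=𝟙ᵀh=39.614318  D=ac−b²=3.808483
λ₁=(c·0.127−b)/D = (39.614318·0.127−4.547481)/3.808483 = 0.126963
λ₂=(a−b·0.127)/D = (0.618162−4.547481·0.127)/3.808483 = 0.010669
w* = 0.126963·g + 0.010669·h:
  w_0 = 0.126963·1.3714 + 0.010669·9.6438 = 0.2770  (Xerox)
  w_1 = 0.126963·0.5557 + 0.010669·10.3286 = 0.1807  (Qualcomm)
  w_2 = 0.126963·2.0940 + 0.010669·12.0270 = 0.3942  (GE)
  w_3 = 0.126963·0.5264 + 0.010669·7.6150 = 0.1481  (Intel)
Σw_i=1.0000  μᵀw=0.1270
σ²=wᵀΣw=λ₁·μ_p+λ₂ = 0.126963·0.127 + 0.010669 = 0.026793 ≈ 0.0268


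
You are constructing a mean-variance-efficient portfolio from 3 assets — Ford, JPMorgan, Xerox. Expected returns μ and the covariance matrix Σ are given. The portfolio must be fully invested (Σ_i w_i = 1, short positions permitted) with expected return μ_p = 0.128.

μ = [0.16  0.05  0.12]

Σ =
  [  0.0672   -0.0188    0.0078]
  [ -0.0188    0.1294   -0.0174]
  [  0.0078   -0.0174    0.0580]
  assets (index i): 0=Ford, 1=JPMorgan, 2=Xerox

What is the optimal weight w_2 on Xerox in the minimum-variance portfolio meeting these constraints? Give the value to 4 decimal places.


u=Σ⁻¹μ = [2.4271  1.0143  2.0468]
v=Σ⁻¹𝟙 = [16.2239  12.6191  18.8453]
a=μᵀu=0.684673  b=𝟙ᵀu=5.488217  c=𝟙ᵀv=47.688342  D=ac−b²=2.530393
λ₁=(c·0.128−b)/D = (47.688342·0.128−5.488217)/2.530393 = 0.243397
λ₂=(a−b·0.128)/D = (0.684673−5.488217·0.128)/2.530393 = -0.007042
w* = 0.243397·u + -0.007042·v:
  w_0 = 0.243397·2.4271 + -0.007042·16.2239 = 0.4765  (Ford)
  w_1 = 0.243397·1.0143 + -0.007042·12.6191 = 0.1580  (JPMorgan)
  w_2 = 0.243397·2.0468 + -0.007042·18.8453 = 0.3655  (Xerox)
Σw_i=1.0000  μᵀw=0.1280
σ²=wᵀΣw=λ₁·μ_p+λ₂ = 0.243397·0.128 + -0.007042 = 0.024113 ≈ 0.0241

0.3655


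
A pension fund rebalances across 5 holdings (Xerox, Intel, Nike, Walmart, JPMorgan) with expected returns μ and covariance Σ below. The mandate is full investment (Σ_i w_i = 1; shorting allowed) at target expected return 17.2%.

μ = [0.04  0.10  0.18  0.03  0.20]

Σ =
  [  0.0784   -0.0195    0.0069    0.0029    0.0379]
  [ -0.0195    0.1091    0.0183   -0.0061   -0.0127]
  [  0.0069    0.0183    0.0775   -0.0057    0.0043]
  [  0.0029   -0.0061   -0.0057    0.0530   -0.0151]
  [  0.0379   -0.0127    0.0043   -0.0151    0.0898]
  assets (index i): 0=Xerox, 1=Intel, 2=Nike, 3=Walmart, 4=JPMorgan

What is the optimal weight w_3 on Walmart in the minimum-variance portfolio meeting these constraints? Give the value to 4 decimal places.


0.2426

u=Σ⁻¹μ = [-0.9694  0.8204  2.1831  1.7883  2.9485]
v=Σ⁻¹𝟙 = [7.3610  11.6420  10.5789  24.7404  13.3292]
a=μᵀu=1.079569  b=𝟙ᵀu=6.770895  c=𝟙ᵀv=67.651472  D=ac−b²=27.189421
λ₁=(c·0.172−b)/D = (67.651472·0.172−6.770895)/27.189421 = 0.178936
λ₂=(a−b·0.172)/D = (1.079569−6.770895·0.172)/27.189421 = -0.003127
w* = 0.178936·u + -0.003127·v:
  w_0 = 0.178936·-0.9694 + -0.003127·7.3610 = -0.1965  (Xerox)
  w_1 = 0.178936·0.8204 + -0.003127·11.6420 = 0.1104  (Intel)
  w_2 = 0.178936·2.1831 + -0.003127·10.5789 = 0.3576  (Nike)
  w_3 = 0.178936·1.7883 + -0.003127·24.7404 = 0.2426  (Walmart)
  w_4 = 0.178936·2.9485 + -0.003127·13.3292 = 0.4859  (JPMorgan)
Σw_i=1.0000  μᵀw=0.1720
σ²=wᵀΣw=λ₁·μ_p+λ₂ = 0.178936·0.172 + -0.003127 = 0.027650 ≈ 0.0276


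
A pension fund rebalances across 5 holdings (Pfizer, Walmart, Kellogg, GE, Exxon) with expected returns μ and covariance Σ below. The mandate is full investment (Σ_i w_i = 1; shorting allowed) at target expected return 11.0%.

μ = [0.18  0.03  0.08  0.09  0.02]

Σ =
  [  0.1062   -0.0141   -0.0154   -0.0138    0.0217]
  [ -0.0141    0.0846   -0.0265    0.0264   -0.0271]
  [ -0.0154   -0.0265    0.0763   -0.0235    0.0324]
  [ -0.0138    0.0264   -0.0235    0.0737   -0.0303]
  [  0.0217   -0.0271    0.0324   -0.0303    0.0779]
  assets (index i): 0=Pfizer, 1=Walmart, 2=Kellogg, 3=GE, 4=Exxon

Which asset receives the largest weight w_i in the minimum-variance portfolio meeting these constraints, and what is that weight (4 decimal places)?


u=Σ⁻¹μ = [2.5635  0.8257  2.6959  2.0642  -0.4885]
v=Σ⁻¹𝟙 = [15.5575  19.2860  24.0221  23.0684  14.1939]
a=μᵀu=0.877876  b=𝟙ᵀu=7.660738  c=𝟙ᵀv=96.128001  D=ac−b²=25.701545
λ₁=(c·0.110−b)/D = (96.128001·0.110−7.660738)/25.701545 = 0.113353
λ₂=(a−b·0.110)/D = (0.877876−7.660738·0.110)/25.701545 = 0.001369
w* = 0.113353·u + 0.001369·v:
  w_0 = 0.113353·2.5635 + 0.001369·15.5575 = 0.3119  (Pfizer)
  w_1 = 0.113353·0.8257 + 0.001369·19.2860 = 0.1200  (Walmart)
  w_2 = 0.113353·2.6959 + 0.001369·24.0221 = 0.3385  (Kellogg)
  w_3 = 0.113353·2.0642 + 0.001369·23.0684 = 0.2656  (GE)
  w_4 = 0.113353·-0.4885 + 0.001369·14.1939 = -0.0359  (Exxon)
Σw_i=1.0000  μᵀw=0.1100
σ²=wᵀΣw=λ₁·μ_p+λ₂ = 0.113353·0.110 + 0.001369 = 0.013838 ≈ 0.0138

Kellogg (0.3385)


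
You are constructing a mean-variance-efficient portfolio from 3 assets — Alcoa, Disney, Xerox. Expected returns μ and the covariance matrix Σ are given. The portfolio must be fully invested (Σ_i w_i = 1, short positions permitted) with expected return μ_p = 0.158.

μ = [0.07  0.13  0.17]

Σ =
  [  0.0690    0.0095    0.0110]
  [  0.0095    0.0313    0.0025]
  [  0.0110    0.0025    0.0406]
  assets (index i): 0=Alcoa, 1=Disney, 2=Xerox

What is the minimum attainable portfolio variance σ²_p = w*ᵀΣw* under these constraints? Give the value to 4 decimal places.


0.0216

x=Σ⁻¹μ = [-0.1561  3.8820  3.9905]
y=Σ⁻¹𝟙 = [7.2927  28.0640  20.9266]
a=μᵀx=1.172110  b=𝟙ᵀx=7.716331  c=𝟙ᵀy=56.283320  D=ac−b²=6.428495
λ₁=(c·0.158−b)/D = (56.283320·0.158−7.716331)/6.428495 = 0.183003
λ₂=(a−b·0.158)/D = (1.172110−7.716331·0.158)/6.428495 = -0.007322
w* = 0.183003·x + -0.007322·y:
  w_0 = 0.183003·-0.1561 + -0.007322·7.2927 = -0.0820  (Alcoa)
  w_1 = 0.183003·3.8820 + -0.007322·28.0640 = 0.5049  (Disney)
  w_2 = 0.183003·3.9905 + -0.007322·20.9266 = 0.5770  (Xerox)
Σw_i=1.0000  μᵀw=0.1580
σ²=wᵀΣw=λ₁·μ_p+λ₂ = 0.183003·0.158 + -0.007322 = 0.021592 ≈ 0.0216


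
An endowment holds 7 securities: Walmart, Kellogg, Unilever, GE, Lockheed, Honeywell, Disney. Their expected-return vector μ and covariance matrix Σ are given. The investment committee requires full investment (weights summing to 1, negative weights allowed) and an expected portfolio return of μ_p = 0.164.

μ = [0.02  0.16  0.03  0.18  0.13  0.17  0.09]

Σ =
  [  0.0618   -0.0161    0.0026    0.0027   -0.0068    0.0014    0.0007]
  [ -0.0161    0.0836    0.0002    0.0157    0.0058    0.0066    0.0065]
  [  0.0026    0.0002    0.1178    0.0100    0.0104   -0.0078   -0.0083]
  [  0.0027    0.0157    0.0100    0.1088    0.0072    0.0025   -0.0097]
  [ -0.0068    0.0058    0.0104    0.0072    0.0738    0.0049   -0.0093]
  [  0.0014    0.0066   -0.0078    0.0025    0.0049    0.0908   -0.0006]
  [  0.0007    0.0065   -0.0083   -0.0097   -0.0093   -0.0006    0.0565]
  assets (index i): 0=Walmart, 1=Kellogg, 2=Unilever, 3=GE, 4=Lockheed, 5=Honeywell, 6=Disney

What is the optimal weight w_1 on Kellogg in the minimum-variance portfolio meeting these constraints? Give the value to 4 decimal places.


0.1871

p=Σ⁻¹μ = [0.7367  1.3797  0.2150  1.4456  1.6915  1.6612  2.0009]
q=Σ⁻¹𝟙 = [19.5263  10.9448  8.2846  7.0565  14.6478  9.7832  21.1415]
a=μᵀp=1.184513  b=𝟙ᵀp=9.130508  c=𝟙ᵀq=91.384813  D=ac−b²=24.880348
λ₁=(c·0.164−b)/D = (91.384813·0.164−9.130508)/24.880348 = 0.235391
λ₂=(a−b·0.164)/D = (1.184513−9.130508·0.164)/24.880348 = -0.012576
w* = 0.235391·p + -0.012576·q:
  w_0 = 0.235391·0.7367 + -0.012576·19.5263 = -0.0722  (Walmart)
  w_1 = 0.235391·1.3797 + -0.012576·10.9448 = 0.1871  (Kellogg)
  w_2 = 0.235391·0.2150 + -0.012576·8.2846 = -0.0536  (Unilever)
  w_3 = 0.235391·1.4456 + -0.012576·7.0565 = 0.2515  (GE)
  w_4 = 0.235391·1.6915 + -0.012576·14.6478 = 0.2140  (Lockheed)
  w_5 = 0.235391·1.6612 + -0.012576·9.7832 = 0.2680  (Honeywell)
  w_6 = 0.235391·2.0009 + -0.012576·21.1415 = 0.2051  (Disney)
Σw_i=1.0000  μᵀw=0.1640
σ²=wᵀΣw=λ₁·μ_p+λ₂ = 0.235391·0.164 + -0.012576 = 0.026028 ≈ 0.0260


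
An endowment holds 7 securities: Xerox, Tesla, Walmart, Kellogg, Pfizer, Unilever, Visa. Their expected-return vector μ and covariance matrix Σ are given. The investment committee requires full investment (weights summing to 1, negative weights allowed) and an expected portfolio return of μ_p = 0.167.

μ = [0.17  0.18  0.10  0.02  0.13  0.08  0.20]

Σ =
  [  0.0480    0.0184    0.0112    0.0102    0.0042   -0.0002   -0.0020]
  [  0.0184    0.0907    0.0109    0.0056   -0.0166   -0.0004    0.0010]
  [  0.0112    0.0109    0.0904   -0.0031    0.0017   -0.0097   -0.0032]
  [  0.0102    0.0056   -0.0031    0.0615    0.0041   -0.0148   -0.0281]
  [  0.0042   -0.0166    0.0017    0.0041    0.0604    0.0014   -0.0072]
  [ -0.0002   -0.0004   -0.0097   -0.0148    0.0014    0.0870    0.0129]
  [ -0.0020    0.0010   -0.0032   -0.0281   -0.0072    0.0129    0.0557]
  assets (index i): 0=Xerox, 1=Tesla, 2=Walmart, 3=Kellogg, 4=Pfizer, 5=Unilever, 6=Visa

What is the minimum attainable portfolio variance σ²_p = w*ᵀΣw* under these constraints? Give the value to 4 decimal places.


0.0134

g=Σ⁻¹μ = [2.1657  1.7921  0.8781  2.0666  2.9074  0.5990  4.9664]
h=Σ⁻¹𝟙 = [7.1918  9.3894  12.4022  32.4994  19.9186  12.9973  34.7157]
a=μᵀg=2.239040  b=𝟙ᵀg=15.375260  c=𝟙ᵀh=129.114500  D=ac−b²=52.693951
λ₁=(c·0.167−b)/D = (129.114500·0.167−15.375260)/52.693951 = 0.117411
λ₂=(a−b·0.167)/D = (2.239040−15.375260·0.167)/52.693951 = -0.006237
w* = 0.117411·g + -0.006237·h:
  w_0 = 0.117411·2.1657 + -0.006237·7.1918 = 0.2094  (Xerox)
  w_1 = 0.117411·1.7921 + -0.006237·9.3894 = 0.1519  (Tesla)
  w_2 = 0.117411·0.8781 + -0.006237·12.4022 = 0.0257  (Walmart)
  w_3 = 0.117411·2.0666 + -0.006237·32.4994 = 0.0400  (Kellogg)
  w_4 = 0.117411·2.9074 + -0.006237·19.9186 = 0.2171  (Pfizer)
  w_5 = 0.117411·0.5990 + -0.006237·12.9973 = -0.0107  (Unilever)
  w_6 = 0.117411·4.9664 + -0.006237·34.7157 = 0.3666  (Visa)
Σw_i=1.0000  μᵀw=0.1670
σ²=wᵀΣw=λ₁·μ_p+λ₂ = 0.117411·0.167 + -0.006237 = 0.013371 ≈ 0.0134


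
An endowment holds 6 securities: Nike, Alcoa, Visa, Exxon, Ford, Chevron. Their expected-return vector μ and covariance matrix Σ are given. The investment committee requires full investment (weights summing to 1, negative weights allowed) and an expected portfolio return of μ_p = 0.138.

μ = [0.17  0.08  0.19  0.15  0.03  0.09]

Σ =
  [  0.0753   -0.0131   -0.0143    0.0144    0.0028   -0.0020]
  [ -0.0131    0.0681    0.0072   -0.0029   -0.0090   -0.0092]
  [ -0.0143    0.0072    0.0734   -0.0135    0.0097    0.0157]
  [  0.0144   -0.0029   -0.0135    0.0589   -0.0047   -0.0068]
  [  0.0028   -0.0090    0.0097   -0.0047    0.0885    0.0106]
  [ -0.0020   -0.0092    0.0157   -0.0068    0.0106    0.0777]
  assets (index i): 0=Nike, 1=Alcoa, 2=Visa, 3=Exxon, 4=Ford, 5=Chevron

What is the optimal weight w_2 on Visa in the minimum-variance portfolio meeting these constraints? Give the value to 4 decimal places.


0.2271

g=Σ⁻¹μ = [2.6310  1.6069  3.2414  2.8483  0.0957  0.9976]
h=Σ⁻¹𝟙 = [15.6466  20.2388  14.0955  19.7513  10.8004  13.0761]
a=μᵀg=1.711570  b=𝟙ᵀg=11.420727  c=𝟙ᵀh=93.608755  D=ac−b²=29.784954
λ₁=(c·0.138−b)/D = (93.608755·0.138−11.420727)/29.784954 = 0.050270
λ₂=(a−b·0.138)/D = (1.711570−11.420727·0.138)/29.784954 = 0.004550
w* = 0.050270·g + 0.004550·h:
  w_0 = 0.050270·2.6310 + 0.004550·15.6466 = 0.2034  (Nike)
  w_1 = 0.050270·1.6069 + 0.004550·20.2388 = 0.1729  (Alcoa)
  w_2 = 0.050270·3.2414 + 0.004550·14.0955 = 0.2271  (Visa)
  w_3 = 0.050270·2.8483 + 0.004550·19.7513 = 0.2330  (Exxon)
  w_4 = 0.050270·0.0957 + 0.004550·10.8004 = 0.0539  (Ford)
  w_5 = 0.050270·0.9976 + 0.004550·13.0761 = 0.1096  (Chevron)
Σw_i=1.0000  μᵀw=0.1380
σ²=wᵀΣw=λ₁·μ_p+λ₂ = 0.050270·0.138 + 0.004550 = 0.011487 ≈ 0.0115


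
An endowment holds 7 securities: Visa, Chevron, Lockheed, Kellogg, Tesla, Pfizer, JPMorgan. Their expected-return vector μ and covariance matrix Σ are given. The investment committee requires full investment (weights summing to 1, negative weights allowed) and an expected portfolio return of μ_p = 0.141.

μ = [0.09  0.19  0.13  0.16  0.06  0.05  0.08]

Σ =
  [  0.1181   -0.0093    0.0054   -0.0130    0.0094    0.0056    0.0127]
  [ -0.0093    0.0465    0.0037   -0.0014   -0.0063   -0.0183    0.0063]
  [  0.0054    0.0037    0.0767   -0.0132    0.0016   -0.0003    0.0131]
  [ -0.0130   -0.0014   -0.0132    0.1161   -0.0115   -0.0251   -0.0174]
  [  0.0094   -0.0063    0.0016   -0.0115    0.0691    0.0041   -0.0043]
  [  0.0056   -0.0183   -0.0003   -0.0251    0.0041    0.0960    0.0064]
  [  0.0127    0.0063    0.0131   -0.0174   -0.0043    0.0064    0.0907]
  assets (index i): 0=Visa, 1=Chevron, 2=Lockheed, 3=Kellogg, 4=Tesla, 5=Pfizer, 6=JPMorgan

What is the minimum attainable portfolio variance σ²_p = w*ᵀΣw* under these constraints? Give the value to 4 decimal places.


0.0107

u=Σ⁻¹μ = [1.0891  5.1483  1.6714  2.4025  1.4660  1.9747  0.5216]
v=Σ⁻¹𝟙 = [9.1461  31.9036  12.2694  18.7881  18.3705  19.5406  8.8530]
a=μᵀu=1.906285  b=𝟙ᵀu=14.273454  c=𝟙ᵀv=118.871344  D=ac−b²=22.871121
λ₁=(c·0.141−b)/D = (118.871344·0.141−14.273454)/22.871121 = 0.108757
λ₂=(a−b·0.141)/D = (1.906285−14.273454·0.141)/22.871121 = -0.004647
w* = 0.108757·u + -0.004647·v:
  w_0 = 0.108757·1.0891 + -0.004647·9.1461 = 0.0760  (Visa)
  w_1 = 0.108757·5.1483 + -0.004647·31.9036 = 0.4117  (Chevron)
  w_2 = 0.108757·1.6714 + -0.004647·12.2694 = 0.1248  (Lockheed)
  w_3 = 0.108757·2.4025 + -0.004647·18.7881 = 0.1740  (Kellogg)
  w_4 = 0.108757·1.4660 + -0.004647·18.3705 = 0.0741  (Tesla)
  w_5 = 0.108757·1.9747 + -0.004647·19.5406 = 0.1240  (Pfizer)
  w_6 = 0.108757·0.5216 + -0.004647·8.8530 = 0.0156  (JPMorgan)
Σw_i=1.0000  μᵀw=0.1410
σ²=wᵀΣw=λ₁·μ_p+λ₂ = 0.108757·0.141 + -0.004647 = 0.010688 ≈ 0.0107


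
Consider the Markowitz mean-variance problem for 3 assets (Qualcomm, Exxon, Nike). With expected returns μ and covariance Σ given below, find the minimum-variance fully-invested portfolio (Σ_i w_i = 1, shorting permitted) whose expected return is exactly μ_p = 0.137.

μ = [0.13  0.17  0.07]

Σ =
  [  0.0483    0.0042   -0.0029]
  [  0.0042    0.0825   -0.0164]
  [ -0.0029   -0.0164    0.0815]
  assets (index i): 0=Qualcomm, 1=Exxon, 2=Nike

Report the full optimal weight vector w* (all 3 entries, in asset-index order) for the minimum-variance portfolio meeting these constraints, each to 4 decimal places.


g=Σ⁻¹μ = [2.5834  2.2064  1.3948]
h=Σ⁻¹𝟙 = [20.4184  14.2347  15.8609]
a=μᵀg=0.808559  b=𝟙ᵀg=6.184555  c=𝟙ᵀh=50.514011  D=ac−b²=2.594809
λ₁=(c·0.137−b)/D = (50.514011·0.137−6.184555)/2.594809 = 0.283591
λ₂=(a−b·0.137)/D = (0.808559−6.184555·0.137)/2.594809 = -0.014924
w* = 0.283591·g + -0.014924·h:
  w_0 = 0.283591·2.5834 + -0.014924·20.4184 = 0.4279  (Qualcomm)
  w_1 = 0.283591·2.2064 + -0.014924·14.2347 = 0.4133  (Exxon)
  w_2 = 0.283591·1.3948 + -0.014924·15.8609 = 0.1588  (Nike)
Σw_i=1.0000  μᵀw=0.1370
σ²=wᵀΣw=λ₁·μ_p+λ₂ = 0.283591·0.137 + -0.014924 = 0.023928 ≈ 0.0239

0.4279  0.4133  0.1588


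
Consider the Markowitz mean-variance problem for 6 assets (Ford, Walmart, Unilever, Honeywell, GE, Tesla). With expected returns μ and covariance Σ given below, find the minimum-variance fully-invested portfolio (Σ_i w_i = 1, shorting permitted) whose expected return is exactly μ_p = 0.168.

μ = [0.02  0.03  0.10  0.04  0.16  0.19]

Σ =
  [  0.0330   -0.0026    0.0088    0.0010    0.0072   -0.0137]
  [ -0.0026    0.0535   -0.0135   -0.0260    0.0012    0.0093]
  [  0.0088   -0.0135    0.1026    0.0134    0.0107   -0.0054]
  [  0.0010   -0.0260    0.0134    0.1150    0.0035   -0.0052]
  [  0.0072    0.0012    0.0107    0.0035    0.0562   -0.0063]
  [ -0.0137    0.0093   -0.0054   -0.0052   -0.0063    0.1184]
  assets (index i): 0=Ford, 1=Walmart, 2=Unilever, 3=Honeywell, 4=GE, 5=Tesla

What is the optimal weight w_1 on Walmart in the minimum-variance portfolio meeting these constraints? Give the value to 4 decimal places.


-0.0102

u=Σ⁻¹μ = [0.5874  0.5867  0.7558  0.3848  2.7961  1.8268]
v=Σ⁻¹𝟙 = [32.0523  26.6251  8.0759  13.6569  12.0391  11.6721]
a=μᵀu=0.914782  b=𝟙ᵀu=6.937613  c=𝟙ᵀv=104.121355  D=ac−b²=47.117909
λ₁=(c·0.168−b)/D = (104.121355·0.168−6.937613)/47.117909 = 0.224008
λ₂=(a−b·0.168)/D = (0.914782−6.937613·0.168)/47.117909 = -0.005321
w* = 0.224008·u + -0.005321·v:
  w_0 = 0.224008·0.5874 + -0.005321·32.0523 = -0.0390  (Ford)
  w_1 = 0.224008·0.5867 + -0.005321·26.6251 = -0.0102  (Walmart)
  w_2 = 0.224008·0.7558 + -0.005321·8.0759 = 0.1263  (Unilever)
  w_3 = 0.224008·0.3848 + -0.005321·13.6569 = 0.0135  (Honeywell)
  w_4 = 0.224008·2.7961 + -0.005321·12.0391 = 0.5623  (GE)
  w_5 = 0.224008·1.8268 + -0.005321·11.6721 = 0.3471  (Tesla)
Σw_i=1.0000  μᵀw=0.1680
σ²=wᵀΣw=λ₁·μ_p+λ₂ = 0.224008·0.168 + -0.005321 = 0.032312 ≈ 0.0323


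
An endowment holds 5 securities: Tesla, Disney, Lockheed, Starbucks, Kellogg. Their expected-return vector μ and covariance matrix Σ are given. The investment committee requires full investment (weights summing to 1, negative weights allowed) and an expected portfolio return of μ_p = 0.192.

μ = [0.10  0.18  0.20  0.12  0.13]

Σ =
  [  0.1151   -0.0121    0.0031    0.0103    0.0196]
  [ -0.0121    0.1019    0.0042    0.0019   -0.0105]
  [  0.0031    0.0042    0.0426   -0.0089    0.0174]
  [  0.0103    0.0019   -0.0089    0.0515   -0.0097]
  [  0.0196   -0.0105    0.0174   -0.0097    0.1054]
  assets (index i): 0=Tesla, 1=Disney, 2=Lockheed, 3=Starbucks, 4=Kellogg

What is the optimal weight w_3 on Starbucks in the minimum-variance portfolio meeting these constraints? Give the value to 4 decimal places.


u=Σ⁻¹μ = [0.4937  1.6495  4.8291  3.1556  0.7991]
v=Σ⁻¹𝟙 = [5.6797  9.8524  23.8780  23.4820  7.6321]
a=μᵀu=1.794664  b=𝟙ᵀu=10.927030  c=𝟙ᵀv=70.524316  D=ac−b²=7.167456
λ₁=(c·0.192−b)/D = (70.524316·0.192−10.927030)/7.167456 = 0.364654
λ₂=(a−b·0.192)/D = (1.794664−10.927030·0.192)/7.167456 = -0.042320
w* = 0.364654·u + -0.042320·v:
  w_0 = 0.364654·0.4937 + -0.042320·5.6797 = -0.0603  (Tesla)
  w_1 = 0.364654·1.6495 + -0.042320·9.8524 = 0.1846  (Disney)
  w_2 = 0.364654·4.8291 + -0.042320·23.8780 = 0.7505  (Lockheed)
  w_3 = 0.364654·3.1556 + -0.042320·23.4820 = 0.1569  (Starbucks)
  w_4 = 0.364654·0.7991 + -0.042320·7.6321 = -0.0316  (Kellogg)
Σw_i=1.0000  μᵀw=0.1920
σ²=wᵀΣw=λ₁·μ_p+λ₂ = 0.364654·0.192 + -0.042320 = 0.027694 ≈ 0.0277

0.1569


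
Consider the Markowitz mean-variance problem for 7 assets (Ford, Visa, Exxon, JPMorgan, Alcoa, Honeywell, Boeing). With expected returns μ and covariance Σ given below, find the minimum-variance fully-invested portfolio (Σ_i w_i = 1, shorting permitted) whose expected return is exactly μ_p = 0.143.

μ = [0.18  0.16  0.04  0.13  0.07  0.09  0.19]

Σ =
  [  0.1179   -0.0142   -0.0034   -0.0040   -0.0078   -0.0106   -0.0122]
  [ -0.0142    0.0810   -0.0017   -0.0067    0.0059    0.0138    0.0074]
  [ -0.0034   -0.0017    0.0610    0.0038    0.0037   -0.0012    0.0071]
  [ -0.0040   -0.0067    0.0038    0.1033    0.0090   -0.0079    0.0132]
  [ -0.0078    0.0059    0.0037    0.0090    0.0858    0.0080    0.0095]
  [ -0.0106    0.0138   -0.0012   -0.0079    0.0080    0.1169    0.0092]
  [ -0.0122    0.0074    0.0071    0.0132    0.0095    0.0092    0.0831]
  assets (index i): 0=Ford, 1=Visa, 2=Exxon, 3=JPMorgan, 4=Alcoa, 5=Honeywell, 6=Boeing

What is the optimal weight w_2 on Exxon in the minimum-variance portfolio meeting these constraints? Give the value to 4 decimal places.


g=Σ⁻¹μ = [2.1357  2.1374  0.5054  1.2071  0.4301  0.6066  2.0584]
h=Σ⁻¹𝟙 = [12.9223  13.0104  15.5809  9.2502  8.6716  7.7425  8.1232]
a=μᵀg=1.379337  b=𝟙ᵀg=9.080671  c=𝟙ᵀh=75.301005  D=ac−b²=21.406917
λ₁=(c·0.143−b)/D = (75.301005·0.143−9.080671)/21.406917 = 0.078824
λ₂=(a−b·0.143)/D = (1.379337−9.080671·0.143)/21.406917 = 0.003775
w* = 0.078824·g + 0.003775·h:
  w_0 = 0.078824·2.1357 + 0.003775·12.9223 = 0.2171  (Ford)
  w_1 = 0.078824·2.1374 + 0.003775·13.0104 = 0.2176  (Visa)
  w_2 = 0.078824·0.5054 + 0.003775·15.5809 = 0.0986  (Exxon)
  w_3 = 0.078824·1.2071 + 0.003775·9.2502 = 0.1301  (JPMorgan)
  w_4 = 0.078824·0.4301 + 0.003775·8.6716 = 0.0666  (Alcoa)
  w_5 = 0.078824·0.6066 + 0.003775·7.7425 = 0.0770  (Honeywell)
  w_6 = 0.078824·2.0584 + 0.003775·8.1232 = 0.1929  (Boeing)
Σw_i=1.0000  μᵀw=0.1430
σ²=wᵀΣw=λ₁·μ_p+λ₂ = 0.078824·0.143 + 0.003775 = 0.015046 ≈ 0.0150

0.0986


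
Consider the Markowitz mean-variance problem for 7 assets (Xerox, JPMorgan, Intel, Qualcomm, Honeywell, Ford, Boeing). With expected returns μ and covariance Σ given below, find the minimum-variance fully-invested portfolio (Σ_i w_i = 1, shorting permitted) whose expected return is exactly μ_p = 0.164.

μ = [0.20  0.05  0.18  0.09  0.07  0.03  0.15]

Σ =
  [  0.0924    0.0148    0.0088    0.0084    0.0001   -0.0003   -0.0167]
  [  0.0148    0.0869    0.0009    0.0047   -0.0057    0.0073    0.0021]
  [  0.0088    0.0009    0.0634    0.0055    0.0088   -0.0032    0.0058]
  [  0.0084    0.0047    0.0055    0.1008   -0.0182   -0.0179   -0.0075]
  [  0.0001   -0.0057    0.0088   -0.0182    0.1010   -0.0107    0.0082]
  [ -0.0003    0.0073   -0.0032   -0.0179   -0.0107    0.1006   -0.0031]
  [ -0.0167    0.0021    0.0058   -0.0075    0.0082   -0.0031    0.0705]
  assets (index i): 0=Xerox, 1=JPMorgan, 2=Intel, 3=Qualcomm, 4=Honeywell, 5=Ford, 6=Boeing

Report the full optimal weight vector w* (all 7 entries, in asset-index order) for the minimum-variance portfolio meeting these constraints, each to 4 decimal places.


0.2987  -0.0323  0.2705  0.0856  0.0282  0.0407  0.3085

g=Σ⁻¹μ = [2.3335  0.0180  2.1521  0.9923  0.5467  0.6864  2.5750]
h=Σ⁻¹𝟙 = [10.1981  8.1327  10.5719  13.9920  12.1188  13.9942  16.1824]
a=μᵀg=1.389390  b=𝟙ᵀg=9.303980  c=𝟙ᵀh=85.190063  D=ac−b²=31.798155
λ₁=(c·0.164−b)/D = (85.190063·0.164−9.303980)/31.798155 = 0.146776
λ₂=(a−b·0.164)/D = (1.389390−9.303980·0.164)/31.798155 = -0.004292
w* = 0.146776·g + -0.004292·h:
  w_0 = 0.146776·2.3335 + -0.004292·10.1981 = 0.2987  (Xerox)
  w_1 = 0.146776·0.0180 + -0.004292·8.1327 = -0.0323  (JPMorgan)
  w_2 = 0.146776·2.1521 + -0.004292·10.5719 = 0.2705  (Intel)
  w_3 = 0.146776·0.9923 + -0.004292·13.9920 = 0.0856  (Qualcomm)
  w_4 = 0.146776·0.5467 + -0.004292·12.1188 = 0.0282  (Honeywell)
  w_5 = 0.146776·0.6864 + -0.004292·13.9942 = 0.0407  (Ford)
  w_6 = 0.146776·2.5750 + -0.004292·16.1824 = 0.3085  (Boeing)
Σw_i=1.0000  μᵀw=0.1640
σ²=wᵀΣw=λ₁·μ_p+λ₂ = 0.146776·0.164 + -0.004292 = 0.019780 ≈ 0.0198


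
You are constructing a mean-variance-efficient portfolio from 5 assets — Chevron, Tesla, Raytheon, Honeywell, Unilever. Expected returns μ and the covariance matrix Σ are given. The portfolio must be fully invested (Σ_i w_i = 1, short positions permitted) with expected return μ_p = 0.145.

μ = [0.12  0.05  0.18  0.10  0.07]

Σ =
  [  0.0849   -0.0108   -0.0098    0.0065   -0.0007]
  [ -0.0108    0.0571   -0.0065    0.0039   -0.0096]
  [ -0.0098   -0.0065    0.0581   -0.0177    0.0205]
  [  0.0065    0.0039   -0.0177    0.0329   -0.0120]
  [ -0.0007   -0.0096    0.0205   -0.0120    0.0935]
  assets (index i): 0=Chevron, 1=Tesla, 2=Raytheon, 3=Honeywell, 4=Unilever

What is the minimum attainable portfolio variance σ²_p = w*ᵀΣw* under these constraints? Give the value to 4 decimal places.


g=Σ⁻¹μ = [1.7758  1.5005  5.0330  5.4031  0.5060]
h=Σ⁻¹𝟙 = [14.9449  22.8586  32.1849  46.4463  12.0585]
a=μᵀg=1.769786  b=𝟙ᵀg=14.218331  c=𝟙ᵀh=128.493277  D=ac−b²=25.244645
λ₁=(c·0.145−b)/D = (128.493277·0.145−14.218331)/25.244645 = 0.174817
λ₂=(a−b·0.145)/D = (1.769786−14.218331·0.145)/25.244645 = -0.011562
w* = 0.174817·g + -0.011562·h:
  w_0 = 0.174817·1.7758 + -0.011562·14.9449 = 0.1376  (Chevron)
  w_1 = 0.174817·1.5005 + -0.011562·22.8586 = -0.0020  (Tesla)
  w_2 = 0.174817·5.0330 + -0.011562·32.1849 = 0.5077  (Raytheon)
  w_3 = 0.174817·5.4031 + -0.011562·46.4463 = 0.4076  (Honeywell)
  w_4 = 0.174817·0.5060 + -0.011562·12.0585 = -0.0510  (Unilever)
Σw_i=1.0000  μᵀw=0.1450
σ²=wᵀΣw=λ₁·μ_p+λ₂ = 0.174817·0.145 + -0.011562 = 0.013787 ≈ 0.0138

0.0138


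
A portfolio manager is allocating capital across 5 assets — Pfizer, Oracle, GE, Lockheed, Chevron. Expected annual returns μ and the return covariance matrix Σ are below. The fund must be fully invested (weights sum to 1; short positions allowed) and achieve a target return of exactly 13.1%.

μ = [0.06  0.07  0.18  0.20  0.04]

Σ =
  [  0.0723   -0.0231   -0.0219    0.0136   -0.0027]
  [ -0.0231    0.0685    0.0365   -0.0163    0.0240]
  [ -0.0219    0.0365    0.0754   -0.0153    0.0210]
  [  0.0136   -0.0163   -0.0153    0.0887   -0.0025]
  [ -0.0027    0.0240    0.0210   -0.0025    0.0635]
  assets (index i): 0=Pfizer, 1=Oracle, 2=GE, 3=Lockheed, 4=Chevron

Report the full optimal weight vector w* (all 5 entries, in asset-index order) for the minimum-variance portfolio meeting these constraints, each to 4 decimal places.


g=Σ⁻¹μ = [1.4754  0.6297  3.1931  2.6811  -0.4958]
h=Σ⁻¹𝟙 = [20.2877  15.5174  12.3503  13.3478  7.1870]
a=μᵀg=1.223752  b=𝟙ᵀg=7.483557  c=𝟙ᵀh=68.690065  D=ac−b²=28.055944
λ₁=(c·0.131−b)/D = (68.690065·0.131−7.483557)/28.055944 = 0.053994
λ₂=(a−b·0.131)/D = (1.223752−7.483557·0.131)/28.055944 = 0.008676
w* = 0.053994·g + 0.008676·h:
  w_0 = 0.053994·1.4754 + 0.008676·20.2877 = 0.2557  (Pfizer)
  w_1 = 0.053994·0.6297 + 0.008676·15.5174 = 0.1686  (Oracle)
  w_2 = 0.053994·3.1931 + 0.008676·12.3503 = 0.2796  (GE)
  w_3 = 0.053994·2.6811 + 0.008676·13.3478 = 0.2606  (Lockheed)
  w_4 = 0.053994·-0.4958 + 0.008676·7.1870 = 0.0356  (Chevron)
Σw_i=1.0000  μᵀw=0.1310
σ²=wᵀΣw=λ₁·μ_p+λ₂ = 0.053994·0.131 + 0.008676 = 0.015749 ≈ 0.0157

0.2557  0.1686  0.2796  0.2606  0.0356


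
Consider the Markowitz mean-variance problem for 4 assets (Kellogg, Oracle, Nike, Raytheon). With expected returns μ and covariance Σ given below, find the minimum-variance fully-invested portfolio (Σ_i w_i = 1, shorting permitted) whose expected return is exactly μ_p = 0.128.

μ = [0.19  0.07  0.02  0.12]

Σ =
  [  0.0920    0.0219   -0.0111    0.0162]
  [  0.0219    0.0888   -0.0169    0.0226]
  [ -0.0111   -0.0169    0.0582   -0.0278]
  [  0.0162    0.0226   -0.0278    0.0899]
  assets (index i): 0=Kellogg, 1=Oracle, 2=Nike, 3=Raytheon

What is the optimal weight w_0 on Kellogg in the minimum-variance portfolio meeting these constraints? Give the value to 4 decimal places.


0.4645

u=Σ⁻¹μ = [1.9415  0.2341  1.4365  1.3703]
v=Σ⁻¹𝟙 = [9.1101  10.5855  29.6277  15.9826]
a=μᵀu=0.578439  b=𝟙ᵀu=4.982365  c=𝟙ᵀv=65.305866  D=ac−b²=12.951520
λ₁=(c·0.128−b)/D = (65.305866·0.128−4.982365)/12.951520 = 0.260725
λ₂=(a−b·0.128)/D = (0.578439−4.982365·0.128)/12.951520 = -0.004579
w* = 0.260725·u + -0.004579·v:
  w_0 = 0.260725·1.9415 + -0.004579·9.1101 = 0.4645  (Kellogg)
  w_1 = 0.260725·0.2341 + -0.004579·10.5855 = 0.0126  (Oracle)
  w_2 = 0.260725·1.4365 + -0.004579·29.6277 = 0.2389  (Nike)
  w_3 = 0.260725·1.3703 + -0.004579·15.9826 = 0.2841  (Raytheon)
Σw_i=1.0000  μᵀw=0.1280
σ²=wᵀΣw=λ₁·μ_p+λ₂ = 0.260725·0.128 + -0.004579 = 0.028794 ≈ 0.0288


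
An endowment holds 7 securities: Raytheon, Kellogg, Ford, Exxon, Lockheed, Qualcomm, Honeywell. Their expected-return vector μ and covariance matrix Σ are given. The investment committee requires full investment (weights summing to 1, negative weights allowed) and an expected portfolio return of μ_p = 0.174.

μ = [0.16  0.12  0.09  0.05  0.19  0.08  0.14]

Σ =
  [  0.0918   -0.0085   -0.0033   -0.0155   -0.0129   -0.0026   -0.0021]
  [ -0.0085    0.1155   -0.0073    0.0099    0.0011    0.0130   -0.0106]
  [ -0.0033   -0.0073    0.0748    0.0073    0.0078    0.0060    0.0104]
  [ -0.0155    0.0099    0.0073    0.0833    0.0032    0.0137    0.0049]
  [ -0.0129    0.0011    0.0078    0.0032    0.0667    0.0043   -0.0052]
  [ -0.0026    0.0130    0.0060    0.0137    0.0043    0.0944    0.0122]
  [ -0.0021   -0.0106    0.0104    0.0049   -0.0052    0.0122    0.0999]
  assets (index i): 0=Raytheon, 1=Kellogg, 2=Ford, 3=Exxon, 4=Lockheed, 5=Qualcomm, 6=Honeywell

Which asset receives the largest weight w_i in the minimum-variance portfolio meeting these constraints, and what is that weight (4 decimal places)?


Lockheed (0.4719)

p=Σ⁻¹μ = [2.4985  1.3142  0.7960  0.5773  3.3005  0.2406  1.6246]
q=Σ⁻¹𝟙 = [16.7535  9.7616  10.4242  10.9278  16.7585  5.4076  9.9887]
a=μᵀp=1.531751  b=𝟙ᵀp=10.351669  c=𝟙ᵀq=80.021951  D=ac−b²=15.416640
λ₁=(c·0.174−b)/D = (80.021951·0.174−10.351669)/15.416640 = 0.231707
λ₂=(a−b·0.174)/D = (1.531751−10.351669·0.174)/15.416640 = -0.017477
w* = 0.231707·p + -0.017477·q:
  w_0 = 0.231707·2.4985 + -0.017477·16.7535 = 0.2861  (Raytheon)
  w_1 = 0.231707·1.3142 + -0.017477·9.7616 = 0.1339  (Kellogg)
  w_2 = 0.231707·0.7960 + -0.017477·10.4242 = 0.0023  (Ford)
  w_3 = 0.231707·0.5773 + -0.017477·10.9278 = -0.0572  (Exxon)
  w_4 = 0.231707·3.3005 + -0.017477·16.7585 = 0.4719  (Lockheed)
  w_5 = 0.231707·0.2406 + -0.017477·5.4076 = -0.0388  (Qualcomm)
  w_6 = 0.231707·1.6246 + -0.017477·9.9887 = 0.2019  (Honeywell)
Σw_i=1.0000  μᵀw=0.1740
σ²=wᵀΣw=λ₁·μ_p+λ₂ = 0.231707·0.174 + -0.017477 = 0.022840 ≈ 0.0228


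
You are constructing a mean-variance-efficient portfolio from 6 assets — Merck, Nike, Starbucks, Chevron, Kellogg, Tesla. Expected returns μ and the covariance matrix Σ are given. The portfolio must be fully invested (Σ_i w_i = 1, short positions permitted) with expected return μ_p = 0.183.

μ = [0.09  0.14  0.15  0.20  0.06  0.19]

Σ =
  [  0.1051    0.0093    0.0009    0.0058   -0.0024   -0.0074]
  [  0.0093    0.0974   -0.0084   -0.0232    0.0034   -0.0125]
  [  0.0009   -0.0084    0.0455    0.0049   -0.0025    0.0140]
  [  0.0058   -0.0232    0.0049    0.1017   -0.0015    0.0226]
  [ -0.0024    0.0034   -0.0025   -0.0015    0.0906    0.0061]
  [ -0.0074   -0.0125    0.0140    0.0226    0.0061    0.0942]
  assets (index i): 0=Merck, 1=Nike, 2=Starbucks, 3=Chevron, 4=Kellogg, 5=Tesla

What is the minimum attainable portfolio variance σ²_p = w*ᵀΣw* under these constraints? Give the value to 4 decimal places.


p=Σ⁻¹μ = [0.6297  2.2776  3.0960  2.0017  0.6186  1.3883]
q=Σ⁻¹𝟙 = [8.2247  14.2858  21.8849  10.2345  11.0392  6.7347]
a=μᵀp=1.541157  b=𝟙ᵀp=10.011798  c=𝟙ᵀq=72.403685  D=ac−b²=11.349354
λ₁=(c·0.183−b)/D = (72.403685·0.183−10.011798)/11.349354 = 0.285309
λ₂=(a−b·0.183)/D = (1.541157−10.011798·0.183)/11.349354 = -0.025640
w* = 0.285309·p + -0.025640·q:
  w_0 = 0.285309·0.6297 + -0.025640·8.2247 = -0.0312  (Merck)
  w_1 = 0.285309·2.2776 + -0.025640·14.2858 = 0.2835  (Nike)
  w_2 = 0.285309·3.0960 + -0.025640·21.8849 = 0.3222  (Starbucks)
  w_3 = 0.285309·2.0017 + -0.025640·10.2345 = 0.3087  (Chevron)
  w_4 = 0.285309·0.6186 + -0.025640·11.0392 = -0.1066  (Kellogg)
  w_5 = 0.285309·1.3883 + -0.025640·6.7347 = 0.2234  (Tesla)
Σw_i=1.0000  μᵀw=0.1830
σ²=wᵀΣw=λ₁·μ_p+λ₂ = 0.285309·0.183 + -0.025640 = 0.026571 ≈ 0.0266

0.0266


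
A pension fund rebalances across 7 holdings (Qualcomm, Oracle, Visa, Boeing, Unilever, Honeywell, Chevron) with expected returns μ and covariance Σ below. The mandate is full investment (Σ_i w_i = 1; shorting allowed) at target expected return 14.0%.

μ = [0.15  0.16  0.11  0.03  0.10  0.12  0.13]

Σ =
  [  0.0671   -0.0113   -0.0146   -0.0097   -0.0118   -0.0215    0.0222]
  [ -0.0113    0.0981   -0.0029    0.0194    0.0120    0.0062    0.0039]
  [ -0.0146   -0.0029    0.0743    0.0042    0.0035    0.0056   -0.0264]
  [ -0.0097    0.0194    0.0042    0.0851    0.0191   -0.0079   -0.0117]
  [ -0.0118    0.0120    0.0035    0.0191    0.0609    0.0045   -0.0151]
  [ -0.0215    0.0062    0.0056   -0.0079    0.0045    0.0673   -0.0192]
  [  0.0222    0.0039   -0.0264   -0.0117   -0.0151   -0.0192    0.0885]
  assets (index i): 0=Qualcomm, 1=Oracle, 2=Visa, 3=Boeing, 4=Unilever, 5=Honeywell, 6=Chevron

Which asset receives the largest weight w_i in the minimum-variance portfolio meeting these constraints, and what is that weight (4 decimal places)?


p=Σ⁻¹μ = [3.7643  1.4967  2.7646  0.4540  2.1340  3.2144  2.4049]
q=Σ⁻¹𝟙 = [27.9527  6.4984  23.2546  13.8162  18.2629  27.9141  21.9367]
a=μᵀp=2.033606  b=𝟙ᵀp=16.232893  c=𝟙ᵀq=139.635620  D=ac−b²=20.456963
λ₁=(c·0.140−b)/D = (139.635620·0.140−16.232893)/20.456963 = 0.162101
λ₂=(a−b·0.140)/D = (2.033606−16.232893·0.140)/20.456963 = -0.011683
w* = 0.162101·p + -0.011683·q:
  w_0 = 0.162101·3.7643 + -0.011683·27.9527 = 0.2836  (Qualcomm)
  w_1 = 0.162101·1.4967 + -0.011683·6.4984 = 0.1667  (Oracle)
  w_2 = 0.162101·2.7646 + -0.011683·23.2546 = 0.1765  (Visa)
  w_3 = 0.162101·0.4540 + -0.011683·13.8162 = -0.0878  (Boeing)
  w_4 = 0.162101·2.1340 + -0.011683·18.2629 = 0.1326  (Unilever)
  w_5 = 0.162101·3.2144 + -0.011683·27.9141 = 0.1949  (Honeywell)
  w_6 = 0.162101·2.4049 + -0.011683·21.9367 = 0.1335  (Chevron)
Σw_i=1.0000  μᵀw=0.1400
σ²=wᵀΣw=λ₁·μ_p+λ₂ = 0.162101·0.140 + -0.011683 = 0.011011 ≈ 0.0110

Qualcomm (0.2836)


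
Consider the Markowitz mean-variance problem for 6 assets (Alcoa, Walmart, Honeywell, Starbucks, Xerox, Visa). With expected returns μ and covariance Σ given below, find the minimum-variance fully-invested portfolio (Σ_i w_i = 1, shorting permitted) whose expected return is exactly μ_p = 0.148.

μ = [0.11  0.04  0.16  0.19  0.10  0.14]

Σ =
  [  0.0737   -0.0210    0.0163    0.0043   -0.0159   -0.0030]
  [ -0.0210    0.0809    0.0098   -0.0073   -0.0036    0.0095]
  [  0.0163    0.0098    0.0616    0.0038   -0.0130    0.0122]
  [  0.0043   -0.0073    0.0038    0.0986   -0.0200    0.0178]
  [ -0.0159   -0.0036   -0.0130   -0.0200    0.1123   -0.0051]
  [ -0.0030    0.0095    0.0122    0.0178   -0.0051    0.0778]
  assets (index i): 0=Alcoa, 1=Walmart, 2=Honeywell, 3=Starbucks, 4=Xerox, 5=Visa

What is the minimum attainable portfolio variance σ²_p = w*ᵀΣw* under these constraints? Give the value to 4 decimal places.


0.0184

u=Σ⁻¹μ = [1.5635  0.7776  2.0964  1.9999  1.7854  1.0956]
v=Σ⁻¹𝟙 = [19.4213  17.0653  9.3181  11.8884  15.7777  8.3717]
a=μᵀu=1.250422  b=𝟙ᵀu=9.318433  c=𝟙ᵀv=81.842336  D=ac−b²=15.504300
λ₁=(c·0.148−b)/D = (81.842336·0.148−9.318433)/15.504300 = 0.180223
λ₂=(a−b·0.148)/D = (1.250422−9.318433·0.148)/15.504300 = -0.008301
w* = 0.180223·u + -0.008301·v:
  w_0 = 0.180223·1.5635 + -0.008301·19.4213 = 0.1206  (Alcoa)
  w_1 = 0.180223·0.7776 + -0.008301·17.0653 = -0.0015  (Walmart)
  w_2 = 0.180223·2.0964 + -0.008301·9.3181 = 0.3005  (Honeywell)
  w_3 = 0.180223·1.9999 + -0.008301·11.8884 = 0.2617  (Starbucks)
  w_4 = 0.180223·1.7854 + -0.008301·15.7777 = 0.1908  (Xerox)
  w_5 = 0.180223·1.0956 + -0.008301·8.3717 = 0.1279  (Visa)
Σw_i=1.0000  μᵀw=0.1480
σ²=wᵀΣw=λ₁·μ_p+λ₂ = 0.180223·0.148 + -0.008301 = 0.018372 ≈ 0.0184
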